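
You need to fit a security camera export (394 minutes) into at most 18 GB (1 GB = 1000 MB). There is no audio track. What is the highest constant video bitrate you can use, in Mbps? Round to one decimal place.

6.1 Mbps

Budget: 18 GB = 144000.0 Mb.
394 min = 23640 s
Total bitrate budget: 144000.0 Mb / 23640 s = 6.091 Mbps.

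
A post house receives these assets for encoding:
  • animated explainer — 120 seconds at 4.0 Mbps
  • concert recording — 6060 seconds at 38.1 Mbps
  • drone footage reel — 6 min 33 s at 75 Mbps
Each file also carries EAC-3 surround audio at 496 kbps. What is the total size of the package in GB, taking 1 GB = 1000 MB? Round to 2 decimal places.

33.01 GB

Audio: 496 kbps = 0.496 Mbps.
animated explainer: 4.496 Mbps × 120 s = 539.5 Mb
concert recording: 38.596 Mbps × 6060 s = 233891.8 Mb
drone footage reel: 75.496 Mbps × 393 s = 29669.9 Mb
Total: 264101.2 Mb = 33012.7 MB.
= 33.01 GB.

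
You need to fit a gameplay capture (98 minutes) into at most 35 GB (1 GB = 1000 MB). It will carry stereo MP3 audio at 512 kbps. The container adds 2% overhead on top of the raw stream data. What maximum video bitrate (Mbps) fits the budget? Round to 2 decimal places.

46.17 Mbps

Budget: 35 GB = 280000.0 Mb.
Stream payload after overhead: 280000.0 / 1.02 = 274509.8 Mb.
98 min = 5880 s
Total bitrate budget: 274509.8 Mb / 5880 s = 46.685 Mbps.
Audio: 512 kbps = 0.512 Mbps.
Video: 46.685 − 0.512 = 46.173 Mbps.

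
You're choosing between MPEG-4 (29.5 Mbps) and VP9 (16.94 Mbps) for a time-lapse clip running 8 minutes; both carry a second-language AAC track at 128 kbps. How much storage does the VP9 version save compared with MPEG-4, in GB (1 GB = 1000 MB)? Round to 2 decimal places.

0.75 GB

8 min = 480 s
Audio: 128 kbps = 0.128 Mbps.
MPEG-4: 29.628 Mbps × 480 s = 14221.4 Mb = 1.778 GB.
VP9: 17.068 Mbps × 480 s = 8192.6 Mb = 1.024 GB.
Saving: 1.778 − 1.024 = 0.754 GB.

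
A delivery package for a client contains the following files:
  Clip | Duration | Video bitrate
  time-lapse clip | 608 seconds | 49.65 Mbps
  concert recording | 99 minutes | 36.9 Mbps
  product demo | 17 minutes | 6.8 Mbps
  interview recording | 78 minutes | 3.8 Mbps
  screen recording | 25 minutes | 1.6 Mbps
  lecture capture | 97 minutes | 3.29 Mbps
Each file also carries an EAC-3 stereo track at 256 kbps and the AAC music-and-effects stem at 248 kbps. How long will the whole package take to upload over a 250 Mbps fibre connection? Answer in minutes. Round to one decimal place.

20.4 minutes

Audio total: 256 + 248 = 504 kbps = 0.504 Mbps.
time-lapse clip: 50.154 Mbps × 608 s = 30493.6 Mb
concert recording: 37.404 Mbps × 5940 s = 222179.8 Mb
product demo: 7.304 Mbps × 1020 s = 7450.1 Mb
interview recording: 4.304 Mbps × 4680 s = 20142.7 Mb
screen recording: 2.104 Mbps × 1500 s = 3156.0 Mb
lecture capture: 3.794 Mbps × 5820 s = 22081.1 Mb
Total: 305503.3 Mb = 38187.9 MB.
At 250 Mbps: 305503.3 / 250 = 1222 s ≈ 20.4 minutes.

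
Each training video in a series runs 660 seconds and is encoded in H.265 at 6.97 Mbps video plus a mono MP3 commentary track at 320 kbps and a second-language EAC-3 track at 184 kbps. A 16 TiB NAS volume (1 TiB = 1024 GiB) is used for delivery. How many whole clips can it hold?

28530

Audio total: 320 + 184 = 504 kbps = 0.504 Mbps.
Total bitrate: 7.474 Mbps.
Per item: 7.474 Mbps × 660 s = 4,933 Mb = 616.6 MB.
Capacity: 16 TiB = 140,737,488 Mb; 28530.72 items → 28530 complete.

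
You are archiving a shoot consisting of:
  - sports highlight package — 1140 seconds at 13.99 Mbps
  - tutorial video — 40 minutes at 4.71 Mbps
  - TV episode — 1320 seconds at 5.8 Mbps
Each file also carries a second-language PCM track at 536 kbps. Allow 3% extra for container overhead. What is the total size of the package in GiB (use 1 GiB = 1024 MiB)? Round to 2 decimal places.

Audio: 536 kbps = 0.536 Mbps.
sports highlight package: 14.526 Mbps × 1140 s × 1.03 = 17056.4 Mb
tutorial video: 5.246 Mbps × 2400 s × 1.03 = 12968.1 Mb
TV episode: 6.336 Mbps × 1320 s × 1.03 = 8614.4 Mb
Total: 38639.0 Mb = 4829.9 MB.
= 4.498 GiB.

4.50 GiB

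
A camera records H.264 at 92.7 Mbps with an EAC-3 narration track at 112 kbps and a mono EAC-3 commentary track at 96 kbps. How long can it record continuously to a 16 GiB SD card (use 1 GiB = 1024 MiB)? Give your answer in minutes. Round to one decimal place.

Audio total: 112 + 96 = 208 kbps = 0.208 Mbps.
Total bitrate: 92.7 + 0.208 = 92.908 Mbps.
Capacity: 16 GiB = 137,439 Mb.
Recording time: 137,439 / 92.908 = 1,479 s ≈ 24.7 minutes.

24.7 minutes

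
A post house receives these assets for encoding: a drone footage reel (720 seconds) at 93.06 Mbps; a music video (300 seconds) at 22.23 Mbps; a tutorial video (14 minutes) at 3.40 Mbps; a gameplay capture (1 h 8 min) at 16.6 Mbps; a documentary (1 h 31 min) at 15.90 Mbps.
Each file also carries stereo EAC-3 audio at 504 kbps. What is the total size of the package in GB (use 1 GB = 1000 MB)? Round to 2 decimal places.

29.60 GB

Audio: 504 kbps = 0.504 Mbps.
drone footage reel: 93.564 Mbps × 720 s = 67366.1 Mb
music video: 22.734 Mbps × 300 s = 6820.2 Mb
tutorial video: 3.904 Mbps × 840 s = 3279.4 Mb
gameplay capture: 17.104 Mbps × 4080 s = 69784.3 Mb
documentary: 16.404 Mbps × 5460 s = 89565.8 Mb
Total: 236815.8 Mb = 29602.0 MB.
= 29.60 GB.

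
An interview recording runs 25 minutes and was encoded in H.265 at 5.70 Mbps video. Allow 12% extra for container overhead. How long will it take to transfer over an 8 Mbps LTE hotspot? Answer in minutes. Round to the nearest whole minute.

25 min = 1500 s
File: 5.700 Mbps × 1500 s = 8550.0 Mb.
With 12% container overhead: ×1.12. → 9576.0 Mb.
At 8 Mbps: 9576.0 / 8 = 1197.0 s ≈ 19.9 minutes.

20 minutes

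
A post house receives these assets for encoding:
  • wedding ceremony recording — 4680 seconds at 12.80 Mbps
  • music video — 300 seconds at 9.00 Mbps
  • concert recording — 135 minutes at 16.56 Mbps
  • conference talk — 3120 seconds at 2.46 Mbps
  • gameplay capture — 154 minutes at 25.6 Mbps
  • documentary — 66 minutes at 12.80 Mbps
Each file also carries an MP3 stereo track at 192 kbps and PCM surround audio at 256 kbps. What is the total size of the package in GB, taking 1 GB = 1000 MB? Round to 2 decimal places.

63.10 GB

Audio total: 192 + 256 = 448 kbps = 0.448 Mbps.
wedding ceremony recording: 13.248 Mbps × 4680 s = 62000.6 Mb
music video: 9.448 Mbps × 300 s = 2834.4 Mb
concert recording: 17.008 Mbps × 8100 s = 137764.8 Mb
conference talk: 2.908 Mbps × 3120 s = 9073.0 Mb
gameplay capture: 26.048 Mbps × 9240 s = 240683.5 Mb
documentary: 13.248 Mbps × 3960 s = 52462.1 Mb
Total: 504818.4 Mb = 63102.3 MB.
= 63.10 GB.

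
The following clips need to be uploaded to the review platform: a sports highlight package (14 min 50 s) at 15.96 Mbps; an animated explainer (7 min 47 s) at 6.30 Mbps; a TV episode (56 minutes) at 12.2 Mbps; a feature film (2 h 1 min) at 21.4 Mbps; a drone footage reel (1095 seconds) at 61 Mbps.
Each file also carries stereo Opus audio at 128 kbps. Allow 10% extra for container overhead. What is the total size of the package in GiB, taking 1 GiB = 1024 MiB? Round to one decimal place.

Audio: 128 kbps = 0.128 Mbps.
sports highlight package: 16.088 Mbps × 890 s × 1.10 = 15750.2 Mb
animated explainer: 6.428 Mbps × 467 s × 1.10 = 3302.1 Mb
TV episode: 12.328 Mbps × 3360 s × 1.10 = 45564.3 Mb
feature film: 21.528 Mbps × 7260 s × 1.10 = 171922.6 Mb
drone footage reel: 61.128 Mbps × 1095 s × 1.10 = 73628.7 Mb
Total: 310167.8 Mb = 38771.0 MB.
= 36.11 GiB.

36.1 GiB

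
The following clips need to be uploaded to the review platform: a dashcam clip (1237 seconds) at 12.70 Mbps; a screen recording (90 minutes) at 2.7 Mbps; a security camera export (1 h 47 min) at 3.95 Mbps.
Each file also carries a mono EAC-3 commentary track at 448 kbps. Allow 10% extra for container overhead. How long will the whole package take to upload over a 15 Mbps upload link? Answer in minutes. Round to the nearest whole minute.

Audio: 448 kbps = 0.448 Mbps.
dashcam clip: 13.148 Mbps × 1237 s × 1.10 = 17890.5 Mb
screen recording: 3.148 Mbps × 5400 s × 1.10 = 18699.1 Mb
security camera export: 4.398 Mbps × 6420 s × 1.10 = 31058.7 Mb
Total: 67648.3 Mb = 8456.0 MB.
At 15 Mbps: 67648.3 / 15 = 4510 s ≈ 75.2 minutes.

75 minutes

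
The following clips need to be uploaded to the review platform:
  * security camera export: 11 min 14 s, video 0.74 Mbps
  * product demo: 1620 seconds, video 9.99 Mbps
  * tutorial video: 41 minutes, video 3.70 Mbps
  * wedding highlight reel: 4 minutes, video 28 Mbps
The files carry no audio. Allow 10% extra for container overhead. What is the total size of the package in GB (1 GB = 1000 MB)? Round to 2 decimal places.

4.47 GB

security camera export: 0.740 Mbps × 674 s × 1.10 = 548.6 Mb
product demo: 9.990 Mbps × 1620 s × 1.10 = 17802.2 Mb
tutorial video: 3.700 Mbps × 2460 s × 1.10 = 10012.2 Mb
wedding highlight reel: 28.000 Mbps × 240 s × 1.10 = 7392.0 Mb
Total: 35755.0 Mb = 4469.4 MB.
= 4.469 GB.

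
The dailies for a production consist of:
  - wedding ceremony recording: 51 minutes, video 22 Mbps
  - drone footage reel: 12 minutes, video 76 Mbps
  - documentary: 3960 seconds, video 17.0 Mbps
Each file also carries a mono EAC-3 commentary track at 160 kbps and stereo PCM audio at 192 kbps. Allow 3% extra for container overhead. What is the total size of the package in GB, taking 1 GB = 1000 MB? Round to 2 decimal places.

Audio total: 160 + 192 = 352 kbps = 0.352 Mbps.
wedding ceremony recording: 22.352 Mbps × 3060 s × 1.03 = 70449.0 Mb
drone footage reel: 76.352 Mbps × 720 s × 1.03 = 56622.6 Mb
documentary: 17.352 Mbps × 3960 s × 1.03 = 70775.3 Mb
Total: 197847.0 Mb = 24730.9 MB.
= 24.73 GB.

24.73 GB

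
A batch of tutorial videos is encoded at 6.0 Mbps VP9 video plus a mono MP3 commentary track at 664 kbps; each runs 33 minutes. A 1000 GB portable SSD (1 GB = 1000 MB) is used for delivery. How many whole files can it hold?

606

33 min = 1980 s
Audio: 664 kbps = 0.664 Mbps.
Total bitrate: 6.664 Mbps.
Per item: 6.664 Mbps × 1980 s = 13,195 Mb = 1,649 MB.
Capacity: 1000 GB = 8,000,000 Mb; 606.30 items → 606 complete.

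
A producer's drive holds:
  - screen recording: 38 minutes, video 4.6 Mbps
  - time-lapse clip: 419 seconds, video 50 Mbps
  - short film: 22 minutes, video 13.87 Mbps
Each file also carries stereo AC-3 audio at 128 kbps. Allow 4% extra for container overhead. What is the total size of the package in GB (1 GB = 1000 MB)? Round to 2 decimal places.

Audio: 128 kbps = 0.128 Mbps.
screen recording: 4.728 Mbps × 2280 s × 1.04 = 11211.0 Mb
time-lapse clip: 50.128 Mbps × 419 s × 1.04 = 21843.8 Mb
short film: 13.998 Mbps × 1320 s × 1.04 = 19216.5 Mb
Total: 52271.3 Mb = 6533.9 MB.
= 6.534 GB.

6.53 GB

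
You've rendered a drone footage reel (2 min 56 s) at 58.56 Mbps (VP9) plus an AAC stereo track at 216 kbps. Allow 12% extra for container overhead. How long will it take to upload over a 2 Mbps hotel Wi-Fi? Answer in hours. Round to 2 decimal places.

1.61 hours

2 min 56 s = 176 s
Audio: 216 kbps = 0.216 Mbps.
Total bitrate: 58.776 Mbps.
File: 58.776 Mbps × 176 s = 10344.6 Mb.
With 12% container overhead: ×1.12. → 11585.9 Mb.
At 2 Mbps: 11585.9 / 2 = 5793.0 s ≈ 1.61 hours.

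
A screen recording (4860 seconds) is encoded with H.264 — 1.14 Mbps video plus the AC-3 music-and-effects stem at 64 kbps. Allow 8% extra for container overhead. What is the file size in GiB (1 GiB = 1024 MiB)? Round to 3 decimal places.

Audio: 64 kbps = 0.064 Mbps.
Total bitrate: 1.14 + 0.064 = 1.204 Mbps.
Stream data: 1.204 Mbps × 4860 s = 5851.4 Mb.
With 8% container overhead: ×1.08.
6,320 Mb = 789,944,400 bytes ÷ 1,073,741,824 = 0.7357 GiB.

0.736 GiB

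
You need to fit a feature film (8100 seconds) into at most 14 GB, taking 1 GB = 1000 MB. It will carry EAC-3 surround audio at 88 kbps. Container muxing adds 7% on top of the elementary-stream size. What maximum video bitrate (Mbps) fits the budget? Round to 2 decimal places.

12.83 Mbps

Budget: 14 GB = 112000.0 Mb.
Stream payload after overhead: 112000.0 / 1.07 = 104672.9 Mb.
Total bitrate budget: 104672.9 Mb / 8100 s = 12.923 Mbps.
Audio: 88 kbps = 0.088 Mbps.
Video: 12.923 − 0.088 = 12.835 Mbps.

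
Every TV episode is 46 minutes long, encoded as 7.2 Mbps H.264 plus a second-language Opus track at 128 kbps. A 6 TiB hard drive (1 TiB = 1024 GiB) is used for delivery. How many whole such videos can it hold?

2609

46 min = 2760 s
Audio: 128 kbps = 0.128 Mbps.
Total bitrate: 7.328 Mbps.
Per item: 7.328 Mbps × 2760 s = 20,225 Mb = 2,528 MB.
Capacity: 6 TiB = 52,776,558 Mb; 2609.44 items → 2609 complete.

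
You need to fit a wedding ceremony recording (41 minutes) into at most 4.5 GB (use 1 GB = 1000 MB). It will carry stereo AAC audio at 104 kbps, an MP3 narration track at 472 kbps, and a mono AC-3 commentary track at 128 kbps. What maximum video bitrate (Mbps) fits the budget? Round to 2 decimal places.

13.93 Mbps

Budget: 4.5 GB = 36000.0 Mb.
41 min = 2460 s
Total bitrate budget: 36000.0 Mb / 2460 s = 14.634 Mbps.
Audio total: 104 + 472 + 128 = 704 kbps = 0.704 Mbps.
Video: 14.634 − 0.704 = 13.930 Mbps.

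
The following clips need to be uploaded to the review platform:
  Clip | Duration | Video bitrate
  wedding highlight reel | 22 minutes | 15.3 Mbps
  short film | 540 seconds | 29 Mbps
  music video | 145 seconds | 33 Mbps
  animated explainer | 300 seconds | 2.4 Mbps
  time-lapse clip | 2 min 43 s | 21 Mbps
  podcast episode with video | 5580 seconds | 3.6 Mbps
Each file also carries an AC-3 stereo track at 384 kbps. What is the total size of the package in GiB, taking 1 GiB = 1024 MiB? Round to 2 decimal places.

Audio: 384 kbps = 0.384 Mbps.
wedding highlight reel: 15.684 Mbps × 1320 s = 20702.9 Mb
short film: 29.384 Mbps × 540 s = 15867.4 Mb
music video: 33.384 Mbps × 145 s = 4840.7 Mb
animated explainer: 2.784 Mbps × 300 s = 835.2 Mb
time-lapse clip: 21.384 Mbps × 163 s = 3485.6 Mb
podcast episode with video: 3.984 Mbps × 5580 s = 22230.7 Mb
Total: 67962.4 Mb = 8495.3 MB.
= 7.912 GiB.

7.91 GiB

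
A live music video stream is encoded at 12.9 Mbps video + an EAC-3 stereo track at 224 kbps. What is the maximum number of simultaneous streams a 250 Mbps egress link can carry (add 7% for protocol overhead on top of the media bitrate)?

Audio: 224 kbps = 0.224 Mbps.
Per-viewer media rate: 13.124 Mbps.
On the wire with 7% overhead: 14.043 Mbps.
250 Mbps = 250.0 Mbps; 250.0 / 14.043 = 17.80 → 17 viewers.

17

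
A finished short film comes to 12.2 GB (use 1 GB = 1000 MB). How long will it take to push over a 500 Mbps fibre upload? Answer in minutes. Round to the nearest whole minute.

File: 12.2 GB = 97600.0 Mb.
At 500 Mbps: 97600.0 / 500 = 195.2 s ≈ 3.25 minutes.

3 minutes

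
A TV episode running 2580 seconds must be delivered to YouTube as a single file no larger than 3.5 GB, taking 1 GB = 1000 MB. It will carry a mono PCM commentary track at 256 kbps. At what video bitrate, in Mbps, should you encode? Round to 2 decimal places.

Budget: 3.5 GB = 28000.0 Mb.
Total bitrate budget: 28000.0 Mb / 2580 s = 10.853 Mbps.
Audio: 256 kbps = 0.256 Mbps.
Video: 10.853 − 0.256 = 10.597 Mbps.

10.60 Mbps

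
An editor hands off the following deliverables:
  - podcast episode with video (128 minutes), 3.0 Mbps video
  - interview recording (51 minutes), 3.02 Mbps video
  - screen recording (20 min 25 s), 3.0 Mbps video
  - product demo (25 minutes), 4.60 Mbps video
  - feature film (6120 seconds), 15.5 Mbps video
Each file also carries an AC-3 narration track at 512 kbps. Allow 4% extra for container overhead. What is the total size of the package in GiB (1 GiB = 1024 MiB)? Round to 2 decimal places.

Audio: 512 kbps = 0.512 Mbps.
podcast episode with video: 3.512 Mbps × 7680 s × 1.04 = 28051.0 Mb
interview recording: 3.532 Mbps × 3060 s × 1.04 = 11240.2 Mb
screen recording: 3.512 Mbps × 1225 s × 1.04 = 4474.3 Mb
product demo: 5.112 Mbps × 1500 s × 1.04 = 7974.7 Mb
feature film: 16.012 Mbps × 6120 s × 1.04 = 101913.2 Mb
Total: 153653.5 Mb = 19206.7 MB.
= 17.89 GiB.

17.89 GiB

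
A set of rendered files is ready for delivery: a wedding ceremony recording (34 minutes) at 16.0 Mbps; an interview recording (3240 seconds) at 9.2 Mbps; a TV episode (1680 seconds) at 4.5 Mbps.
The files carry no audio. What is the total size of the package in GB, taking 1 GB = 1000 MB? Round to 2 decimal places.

wedding ceremony recording: 16.000 Mbps × 2040 s = 32640.0 Mb
interview recording: 9.200 Mbps × 3240 s = 29808.0 Mb
TV episode: 4.500 Mbps × 1680 s = 7560.0 Mb
Total: 70008.0 Mb = 8751.0 MB.
= 8.751 GB.

8.75 GB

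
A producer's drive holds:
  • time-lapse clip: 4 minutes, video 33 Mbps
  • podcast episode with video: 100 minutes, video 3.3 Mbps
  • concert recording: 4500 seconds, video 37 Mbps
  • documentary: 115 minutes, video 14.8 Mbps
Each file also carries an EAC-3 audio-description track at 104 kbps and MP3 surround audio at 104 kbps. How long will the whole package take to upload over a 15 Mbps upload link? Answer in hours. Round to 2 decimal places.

5.56 hours

Audio total: 104 + 104 = 208 kbps = 0.208 Mbps.
time-lapse clip: 33.208 Mbps × 240 s = 7969.9 Mb
podcast episode with video: 3.508 Mbps × 6000 s = 21048.0 Mb
concert recording: 37.208 Mbps × 4500 s = 167436.0 Mb
documentary: 15.008 Mbps × 6900 s = 103555.2 Mb
Total: 300009.1 Mb = 37501.1 MB.
At 15 Mbps: 300009.1 / 15 = 20001 s ≈ 5.56 hours.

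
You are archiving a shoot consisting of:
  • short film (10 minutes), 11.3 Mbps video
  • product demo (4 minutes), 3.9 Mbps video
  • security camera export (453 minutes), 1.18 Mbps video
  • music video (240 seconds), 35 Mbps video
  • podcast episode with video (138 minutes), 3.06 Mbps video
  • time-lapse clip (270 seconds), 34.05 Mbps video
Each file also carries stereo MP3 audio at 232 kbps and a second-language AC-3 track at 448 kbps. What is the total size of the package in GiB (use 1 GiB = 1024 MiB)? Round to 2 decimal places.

Audio total: 232 + 448 = 680 kbps = 0.680 Mbps.
short film: 11.980 Mbps × 600 s = 7188.0 Mb
product demo: 4.580 Mbps × 240 s = 1099.2 Mb
security camera export: 1.860 Mbps × 27180 s = 50554.8 Mb
music video: 35.680 Mbps × 240 s = 8563.2 Mb
podcast episode with video: 3.740 Mbps × 8280 s = 30967.2 Mb
time-lapse clip: 34.730 Mbps × 270 s = 9377.1 Mb
Total: 107749.5 Mb = 13468.7 MB.
= 12.54 GiB.

12.54 GiB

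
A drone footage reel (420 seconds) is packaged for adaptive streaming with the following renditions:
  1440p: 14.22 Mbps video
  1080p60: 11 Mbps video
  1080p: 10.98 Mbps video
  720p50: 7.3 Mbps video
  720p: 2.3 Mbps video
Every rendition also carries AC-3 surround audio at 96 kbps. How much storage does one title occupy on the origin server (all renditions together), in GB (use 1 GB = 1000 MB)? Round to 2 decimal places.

2.43 GB

Audio: 96 kbps = 0.096 Mbps.
Sum of rendition bitrates: (14.22+0.096) + (11+0.096) + (10.98+0.096) + (7.3+0.096) + (2.3+0.096) = 46.280 Mbps.
× 420 s = 19,438 Mb = 2,430 MB = 2.430 GB.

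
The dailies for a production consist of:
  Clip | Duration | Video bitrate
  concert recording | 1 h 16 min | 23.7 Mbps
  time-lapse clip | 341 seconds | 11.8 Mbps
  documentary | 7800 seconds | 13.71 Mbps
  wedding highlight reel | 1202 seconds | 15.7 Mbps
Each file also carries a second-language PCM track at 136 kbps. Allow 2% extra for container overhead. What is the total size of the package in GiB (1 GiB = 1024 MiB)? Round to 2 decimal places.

28.47 GiB

Audio: 136 kbps = 0.136 Mbps.
concert recording: 23.836 Mbps × 4560 s × 1.02 = 110866.0 Mb
time-lapse clip: 11.936 Mbps × 341 s × 1.02 = 4151.6 Mb
documentary: 13.846 Mbps × 7800 s × 1.02 = 110158.8 Mb
wedding highlight reel: 15.836 Mbps × 1202 s × 1.02 = 19415.6 Mb
Total: 244591.9 Mb = 30574.0 MB.
= 28.47 GiB.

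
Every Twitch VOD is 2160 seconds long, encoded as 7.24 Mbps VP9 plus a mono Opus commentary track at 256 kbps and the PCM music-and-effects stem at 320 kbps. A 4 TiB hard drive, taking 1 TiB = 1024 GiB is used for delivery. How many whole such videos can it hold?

Audio total: 256 + 320 = 576 kbps = 0.576 Mbps.
Total bitrate: 7.816 Mbps.
Per item: 7.816 Mbps × 2160 s = 16,883 Mb = 2,110 MB.
Capacity: 4 TiB = 35,184,372 Mb; 2084.07 items → 2084 complete.

2084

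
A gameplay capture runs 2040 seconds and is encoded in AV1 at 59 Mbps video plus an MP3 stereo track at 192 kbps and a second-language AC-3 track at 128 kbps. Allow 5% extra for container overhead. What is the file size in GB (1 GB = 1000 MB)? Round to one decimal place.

Audio total: 192 + 128 = 320 kbps = 0.320 Mbps.
Total bitrate: 59 + 0.320 = 59.320 Mbps.
Stream data: 59.320 Mbps × 2040 s = 121012.8 Mb.
With 5% container overhead: ×1.05.
127,063 Mb ÷ 8 = 15,883 MB → 15.88 GB.

15.9 GB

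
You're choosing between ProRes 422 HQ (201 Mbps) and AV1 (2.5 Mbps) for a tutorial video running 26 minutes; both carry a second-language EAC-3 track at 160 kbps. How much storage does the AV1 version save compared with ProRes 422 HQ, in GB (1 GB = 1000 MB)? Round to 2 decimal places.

38.71 GB

26 min = 1560 s
Audio: 160 kbps = 0.160 Mbps.
ProRes 422 HQ: 201.160 Mbps × 1560 s = 313809.6 Mb = 39.226 GB.
AV1: 2.660 Mbps × 1560 s = 4149.6 Mb = 0.519 GB.
Saving: 39.226 − 0.519 = 38.708 GB.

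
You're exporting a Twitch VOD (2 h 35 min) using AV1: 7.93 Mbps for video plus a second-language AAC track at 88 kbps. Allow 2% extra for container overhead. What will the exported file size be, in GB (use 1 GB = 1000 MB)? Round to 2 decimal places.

9.51 GB

2 h 35 min = 155 min = 9300 s
Audio: 88 kbps = 0.088 Mbps.
Total bitrate: 7.93 + 0.088 = 8.018 Mbps.
Stream data: 8.018 Mbps × 9300 s = 74567.4 Mb.
With 2% container overhead: ×1.02.
76,059 Mb ÷ 8 = 9,507 MB → 9.507 GB.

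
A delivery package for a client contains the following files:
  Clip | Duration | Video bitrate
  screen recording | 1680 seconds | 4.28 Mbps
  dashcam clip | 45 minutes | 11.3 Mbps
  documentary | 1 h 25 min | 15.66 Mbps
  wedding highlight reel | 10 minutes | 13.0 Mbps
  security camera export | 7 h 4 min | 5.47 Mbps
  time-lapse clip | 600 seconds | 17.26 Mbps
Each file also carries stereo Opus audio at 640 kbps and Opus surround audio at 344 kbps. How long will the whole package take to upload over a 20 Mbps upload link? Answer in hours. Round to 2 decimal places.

Audio total: 640 + 344 = 984 kbps = 0.984 Mbps.
screen recording: 5.264 Mbps × 1680 s = 8843.5 Mb
dashcam clip: 12.284 Mbps × 2700 s = 33166.8 Mb
documentary: 16.644 Mbps × 5100 s = 84884.4 Mb
wedding highlight reel: 13.984 Mbps × 600 s = 8390.4 Mb
security camera export: 6.454 Mbps × 25440 s = 164189.8 Mb
time-lapse clip: 18.244 Mbps × 600 s = 10946.4 Mb
Total: 310421.3 Mb = 38802.7 MB.
At 20 Mbps: 310421.3 / 20 = 15521 s ≈ 4.31 hours.

4.31 hours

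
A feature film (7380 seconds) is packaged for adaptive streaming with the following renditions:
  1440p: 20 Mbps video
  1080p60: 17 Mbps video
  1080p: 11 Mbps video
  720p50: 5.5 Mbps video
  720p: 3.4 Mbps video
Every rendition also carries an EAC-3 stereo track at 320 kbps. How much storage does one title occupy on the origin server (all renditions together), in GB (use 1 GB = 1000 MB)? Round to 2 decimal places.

Audio: 320 kbps = 0.320 Mbps.
Sum of rendition bitrates: (20+0.320) + (17+0.320) + (11+0.320) + (5.5+0.320) + (3.4+0.320) = 58.500 Mbps.
× 7380 s = 431,730 Mb = 53,966 MB = 53.97 GB.

53.97 GB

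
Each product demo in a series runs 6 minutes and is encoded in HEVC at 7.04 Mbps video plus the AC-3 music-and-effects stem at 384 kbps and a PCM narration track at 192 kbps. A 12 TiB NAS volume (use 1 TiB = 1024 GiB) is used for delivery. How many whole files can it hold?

6 min = 360 s
Audio total: 384 + 192 = 576 kbps = 0.576 Mbps.
Total bitrate: 7.616 Mbps.
Per item: 7.616 Mbps × 360 s = 2,742 Mb = 342.7 MB.
Capacity: 12 TiB = 105,553,116 Mb; 38498.31 items → 38498 complete.

38498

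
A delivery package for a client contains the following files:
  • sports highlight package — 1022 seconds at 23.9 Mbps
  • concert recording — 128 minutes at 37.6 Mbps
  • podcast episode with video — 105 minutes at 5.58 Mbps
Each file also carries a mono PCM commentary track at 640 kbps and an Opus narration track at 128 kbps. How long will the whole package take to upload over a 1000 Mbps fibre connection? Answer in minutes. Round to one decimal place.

Audio total: 640 + 128 = 768 kbps = 0.768 Mbps.
sports highlight package: 24.668 Mbps × 1022 s = 25210.7 Mb
concert recording: 38.368 Mbps × 7680 s = 294666.2 Mb
podcast episode with video: 6.348 Mbps × 6300 s = 39992.4 Mb
Total: 359869.3 Mb = 44983.7 MB.
At 1000 Mbps: 359869.3 / 1000 = 360 s ≈ 6 minutes.

6.0 minutes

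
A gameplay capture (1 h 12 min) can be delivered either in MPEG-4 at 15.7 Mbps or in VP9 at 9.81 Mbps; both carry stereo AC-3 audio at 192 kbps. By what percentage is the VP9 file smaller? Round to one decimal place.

37.1%

1 h 12 min = 72 min = 4320 s
Audio: 192 kbps = 0.192 Mbps.
MPEG-4: 15.892 Mbps × 4320 s = 68653.4 Mb = 8.582 GB.
VP9: 10.002 Mbps × 4320 s = 43208.6 Mb = 5.401 GB.
Reduction: (1 − 5.401/8.582) × 100 = 37.06%.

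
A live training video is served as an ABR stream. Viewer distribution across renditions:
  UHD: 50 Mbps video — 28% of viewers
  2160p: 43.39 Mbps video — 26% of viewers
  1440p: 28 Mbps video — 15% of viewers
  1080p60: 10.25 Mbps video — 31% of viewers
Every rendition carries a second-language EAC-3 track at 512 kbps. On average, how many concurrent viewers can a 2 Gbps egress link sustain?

Audio: 512 kbps = 0.512 Mbps.
Average per-viewer bitrate: 0.28×50.512 + 0.26×43.902 + 0.15×28.512 + 0.31×10.762 = 33.171 Mbps.
2 Gbps = 2,000 Mbps; 2,000 / 33.171 = 60.29 → 60.

60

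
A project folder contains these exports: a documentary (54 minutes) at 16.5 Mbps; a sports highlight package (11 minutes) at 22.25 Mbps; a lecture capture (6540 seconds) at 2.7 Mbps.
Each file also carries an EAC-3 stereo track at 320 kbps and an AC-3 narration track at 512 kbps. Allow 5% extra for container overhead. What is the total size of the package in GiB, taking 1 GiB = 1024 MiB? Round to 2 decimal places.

11.55 GiB

Audio total: 320 + 512 = 832 kbps = 0.832 Mbps.
documentary: 17.332 Mbps × 3240 s × 1.05 = 58963.5 Mb
sports highlight package: 23.082 Mbps × 660 s × 1.05 = 15995.8 Mb
lecture capture: 3.532 Mbps × 6540 s × 1.05 = 24254.2 Mb
Total: 99213.5 Mb = 12401.7 MB.
= 11.55 GiB.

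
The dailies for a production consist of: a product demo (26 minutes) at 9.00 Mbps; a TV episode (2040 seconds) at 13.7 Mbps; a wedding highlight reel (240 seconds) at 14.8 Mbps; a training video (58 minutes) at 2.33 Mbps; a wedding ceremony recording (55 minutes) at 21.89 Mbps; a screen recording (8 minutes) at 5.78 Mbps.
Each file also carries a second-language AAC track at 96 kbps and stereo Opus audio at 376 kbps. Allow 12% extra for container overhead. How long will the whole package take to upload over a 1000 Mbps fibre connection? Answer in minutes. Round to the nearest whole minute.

Audio total: 96 + 376 = 472 kbps = 0.472 Mbps.
product demo: 9.472 Mbps × 1560 s × 1.12 = 16549.5 Mb
TV episode: 14.172 Mbps × 2040 s × 1.12 = 32380.2 Mb
wedding highlight reel: 15.272 Mbps × 240 s × 1.12 = 4105.1 Mb
training video: 2.802 Mbps × 3480 s × 1.12 = 10921.1 Mb
wedding ceremony recording: 22.362 Mbps × 3300 s × 1.12 = 82650.0 Mb
screen recording: 6.252 Mbps × 480 s × 1.12 = 3361.1 Mb
Total: 149966.9 Mb = 18745.9 MB.
At 1000 Mbps: 149966.9 / 1000 = 150 s ≈ 2.5 minutes.

2 minutes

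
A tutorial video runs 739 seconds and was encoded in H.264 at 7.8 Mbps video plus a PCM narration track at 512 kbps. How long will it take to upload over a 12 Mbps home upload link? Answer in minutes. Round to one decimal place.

8.5 minutes

Audio: 512 kbps = 0.512 Mbps.
Total bitrate: 8.312 Mbps.
File: 8.312 Mbps × 739 s = 6142.6 Mb.
At 12 Mbps: 6142.6 / 12 = 511.9 s ≈ 8.53 minutes.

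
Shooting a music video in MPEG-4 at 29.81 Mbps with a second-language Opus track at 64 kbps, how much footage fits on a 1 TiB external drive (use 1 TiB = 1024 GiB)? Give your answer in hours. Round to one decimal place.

Audio: 64 kbps = 0.064 Mbps.
Total bitrate: 29.81 + 0.064 = 29.874 Mbps.
Capacity: 1 TiB = 8,796,093 Mb.
Recording time: 8,796,093 / 29.874 = 294,440 s ≈ 81.8 hours.

81.8 hours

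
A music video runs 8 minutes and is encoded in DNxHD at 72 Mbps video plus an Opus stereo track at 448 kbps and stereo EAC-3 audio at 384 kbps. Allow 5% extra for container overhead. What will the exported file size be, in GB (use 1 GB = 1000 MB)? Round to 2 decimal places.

8 min = 480 s
Audio total: 448 + 384 = 832 kbps = 0.832 Mbps.
Total bitrate: 72 + 0.832 = 72.832 Mbps.
Stream data: 72.832 Mbps × 480 s = 34959.4 Mb.
With 5% container overhead: ×1.05.
36,707 Mb ÷ 8 = 4,588 MB → 4.588 GB.

4.59 GB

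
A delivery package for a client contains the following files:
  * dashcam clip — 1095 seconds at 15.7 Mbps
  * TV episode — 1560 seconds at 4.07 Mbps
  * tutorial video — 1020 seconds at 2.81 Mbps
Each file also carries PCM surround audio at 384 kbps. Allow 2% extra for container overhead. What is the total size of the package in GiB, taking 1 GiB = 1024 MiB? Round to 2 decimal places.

Audio: 384 kbps = 0.384 Mbps.
dashcam clip: 16.084 Mbps × 1095 s × 1.02 = 17964.2 Mb
TV episode: 4.454 Mbps × 1560 s × 1.02 = 7087.2 Mb
tutorial video: 3.194 Mbps × 1020 s × 1.02 = 3323.0 Mb
Total: 28374.5 Mb = 3546.8 MB.
= 3.303 GiB.

3.30 GiB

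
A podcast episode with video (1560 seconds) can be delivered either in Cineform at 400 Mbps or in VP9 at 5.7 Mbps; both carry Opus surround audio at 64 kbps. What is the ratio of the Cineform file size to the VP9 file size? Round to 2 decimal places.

69.41

Audio: 64 kbps = 0.064 Mbps.
Cineform: 400.064 Mbps × 1560 s = 624099.8 Mb = 78.012 GB.
VP9: 5.764 Mbps × 1560 s = 8991.8 Mb = 1.124 GB.
Ratio: 78.012 / 1.124 = 69.407.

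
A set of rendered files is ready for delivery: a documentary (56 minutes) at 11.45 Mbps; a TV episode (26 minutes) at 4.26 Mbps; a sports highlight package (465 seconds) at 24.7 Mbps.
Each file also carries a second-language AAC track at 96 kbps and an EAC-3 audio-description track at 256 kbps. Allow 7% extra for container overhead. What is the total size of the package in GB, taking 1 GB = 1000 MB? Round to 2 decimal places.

Audio total: 96 + 256 = 352 kbps = 0.352 Mbps.
documentary: 11.802 Mbps × 3360 s × 1.07 = 42430.6 Mb
TV episode: 4.612 Mbps × 1560 s × 1.07 = 7698.4 Mb
sports highlight package: 25.052 Mbps × 465 s × 1.07 = 12464.6 Mb
Total: 62593.5 Mb = 7824.2 MB.
= 7.824 GB.

7.82 GB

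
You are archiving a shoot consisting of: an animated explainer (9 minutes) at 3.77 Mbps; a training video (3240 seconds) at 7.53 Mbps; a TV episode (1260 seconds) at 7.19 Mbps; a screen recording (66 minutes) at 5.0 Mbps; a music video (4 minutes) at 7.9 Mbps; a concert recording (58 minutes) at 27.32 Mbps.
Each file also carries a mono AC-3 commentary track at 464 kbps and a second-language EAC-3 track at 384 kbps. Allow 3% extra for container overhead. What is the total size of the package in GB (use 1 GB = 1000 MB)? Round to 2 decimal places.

20.99 GB

Audio total: 464 + 384 = 848 kbps = 0.848 Mbps.
animated explainer: 4.618 Mbps × 540 s × 1.03 = 2568.5 Mb
training video: 8.378 Mbps × 3240 s × 1.03 = 27959.1 Mb
TV episode: 8.038 Mbps × 1260 s × 1.03 = 10431.7 Mb
screen recording: 5.848 Mbps × 3960 s × 1.03 = 23852.8 Mb
music video: 8.748 Mbps × 240 s × 1.03 = 2162.5 Mb
concert recording: 28.168 Mbps × 3480 s × 1.03 = 100965.4 Mb
Total: 167940.0 Mb = 20992.5 MB.
= 20.99 GB.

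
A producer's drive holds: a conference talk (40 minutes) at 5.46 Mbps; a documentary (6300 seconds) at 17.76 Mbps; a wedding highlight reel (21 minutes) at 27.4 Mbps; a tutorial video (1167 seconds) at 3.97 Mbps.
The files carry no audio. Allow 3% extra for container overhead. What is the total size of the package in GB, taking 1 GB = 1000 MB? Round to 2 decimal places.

conference talk: 5.460 Mbps × 2400 s × 1.03 = 13497.1 Mb
documentary: 17.760 Mbps × 6300 s × 1.03 = 115244.6 Mb
wedding highlight reel: 27.400 Mbps × 1260 s × 1.03 = 35559.7 Mb
tutorial video: 3.970 Mbps × 1167 s × 1.03 = 4772.0 Mb
Total: 169073.5 Mb = 21134.2 MB.
= 21.13 GB.

21.13 GB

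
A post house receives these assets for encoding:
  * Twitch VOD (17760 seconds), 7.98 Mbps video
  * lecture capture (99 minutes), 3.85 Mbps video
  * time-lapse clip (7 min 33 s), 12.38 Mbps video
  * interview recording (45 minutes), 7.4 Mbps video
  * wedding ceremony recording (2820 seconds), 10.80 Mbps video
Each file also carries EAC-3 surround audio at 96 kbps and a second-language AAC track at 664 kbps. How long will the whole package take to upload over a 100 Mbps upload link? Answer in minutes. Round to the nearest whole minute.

Audio total: 96 + 664 = 760 kbps = 0.760 Mbps.
Twitch VOD: 8.740 Mbps × 17760 s = 155222.4 Mb
lecture capture: 4.610 Mbps × 5940 s = 27383.4 Mb
time-lapse clip: 13.140 Mbps × 453 s = 5952.4 Mb
interview recording: 8.160 Mbps × 2700 s = 22032.0 Mb
wedding ceremony recording: 11.560 Mbps × 2820 s = 32599.2 Mb
Total: 243189.4 Mb = 30398.7 MB.
At 100 Mbps: 243189.4 / 100 = 2432 s ≈ 40.5 minutes.

41 minutes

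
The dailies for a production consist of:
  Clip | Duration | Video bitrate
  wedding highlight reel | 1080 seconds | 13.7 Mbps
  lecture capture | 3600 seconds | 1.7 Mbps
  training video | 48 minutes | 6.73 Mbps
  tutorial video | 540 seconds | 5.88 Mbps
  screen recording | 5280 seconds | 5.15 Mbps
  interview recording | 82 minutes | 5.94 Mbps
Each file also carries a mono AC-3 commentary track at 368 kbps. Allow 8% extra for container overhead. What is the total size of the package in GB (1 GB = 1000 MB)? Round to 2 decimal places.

Audio: 368 kbps = 0.368 Mbps.
wedding highlight reel: 14.068 Mbps × 1080 s × 1.08 = 16408.9 Mb
lecture capture: 2.068 Mbps × 3600 s × 1.08 = 8040.4 Mb
training video: 7.098 Mbps × 2880 s × 1.08 = 22077.6 Mb
tutorial video: 6.248 Mbps × 540 s × 1.08 = 3643.8 Mb
screen recording: 5.518 Mbps × 5280 s × 1.08 = 31465.8 Mb
interview recording: 6.308 Mbps × 4920 s × 1.08 = 33518.2 Mb
Total: 115154.8 Mb = 14394.3 MB.
= 14.39 GB.

14.39 GB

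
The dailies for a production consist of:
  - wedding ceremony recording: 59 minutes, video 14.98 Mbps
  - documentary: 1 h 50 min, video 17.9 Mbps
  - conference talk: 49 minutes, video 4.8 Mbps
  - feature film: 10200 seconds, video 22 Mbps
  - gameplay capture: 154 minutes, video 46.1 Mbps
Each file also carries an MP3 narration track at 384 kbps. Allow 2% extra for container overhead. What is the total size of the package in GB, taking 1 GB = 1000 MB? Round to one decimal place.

108.1 GB

Audio: 384 kbps = 0.384 Mbps.
wedding ceremony recording: 15.364 Mbps × 3540 s × 1.02 = 55476.3 Mb
documentary: 18.284 Mbps × 6600 s × 1.02 = 123087.9 Mb
conference talk: 5.184 Mbps × 2940 s × 1.02 = 15545.8 Mb
feature film: 22.384 Mbps × 10200 s × 1.02 = 232883.1 Mb
gameplay capture: 46.484 Mbps × 9240 s × 1.02 = 438102.4 Mb
Total: 865095.5 Mb = 108136.9 MB.
= 108.1 GB.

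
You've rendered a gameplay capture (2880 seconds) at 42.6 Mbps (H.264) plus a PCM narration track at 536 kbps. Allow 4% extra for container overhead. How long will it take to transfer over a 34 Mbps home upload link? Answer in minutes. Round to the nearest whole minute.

63 minutes

Audio: 536 kbps = 0.536 Mbps.
Total bitrate: 43.136 Mbps.
File: 43.136 Mbps × 2880 s = 124231.7 Mb.
With 4% container overhead: ×1.04. → 129200.9 Mb.
At 34 Mbps: 129200.9 / 34 = 3800.0 s ≈ 63.3 minutes.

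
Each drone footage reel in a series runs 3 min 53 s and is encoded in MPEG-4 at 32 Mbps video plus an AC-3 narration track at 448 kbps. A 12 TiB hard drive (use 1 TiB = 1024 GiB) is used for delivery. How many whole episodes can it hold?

3 min 53 s = 233 s
Audio: 448 kbps = 0.448 Mbps.
Total bitrate: 32.448 Mbps.
Per item: 32.448 Mbps × 233 s = 7,560 Mb = 945.0 MB.
Capacity: 12 TiB = 105,553,116 Mb; 13961.34 items → 13961 complete.

13961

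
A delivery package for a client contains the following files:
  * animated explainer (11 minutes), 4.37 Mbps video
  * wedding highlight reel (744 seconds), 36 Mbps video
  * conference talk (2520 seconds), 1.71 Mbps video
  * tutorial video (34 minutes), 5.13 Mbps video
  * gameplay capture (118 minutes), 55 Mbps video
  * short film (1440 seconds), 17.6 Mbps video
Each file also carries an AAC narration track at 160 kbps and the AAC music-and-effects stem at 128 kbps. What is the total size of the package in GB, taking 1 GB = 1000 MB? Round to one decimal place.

Audio total: 160 + 128 = 288 kbps = 0.288 Mbps.
animated explainer: 4.658 Mbps × 660 s = 3074.3 Mb
wedding highlight reel: 36.288 Mbps × 744 s = 26998.3 Mb
conference talk: 1.998 Mbps × 2520 s = 5035.0 Mb
tutorial video: 5.418 Mbps × 2040 s = 11052.7 Mb
gameplay capture: 55.288 Mbps × 7080 s = 391439.0 Mb
short film: 17.888 Mbps × 1440 s = 25758.7 Mb
Total: 463358.0 Mb = 57919.7 MB.
= 57.92 GB.

57.9 GB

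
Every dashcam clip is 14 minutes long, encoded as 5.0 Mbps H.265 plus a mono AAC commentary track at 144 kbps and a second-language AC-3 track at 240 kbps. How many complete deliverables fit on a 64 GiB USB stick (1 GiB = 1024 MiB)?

14 min = 840 s
Audio total: 144 + 240 = 384 kbps = 0.384 Mbps.
Total bitrate: 5.384 Mbps.
Per item: 5.384 Mbps × 840 s = 4,523 Mb = 565.3 MB.
Capacity: 64 GiB = 549,756 Mb; 121.56 items → 121 complete.

121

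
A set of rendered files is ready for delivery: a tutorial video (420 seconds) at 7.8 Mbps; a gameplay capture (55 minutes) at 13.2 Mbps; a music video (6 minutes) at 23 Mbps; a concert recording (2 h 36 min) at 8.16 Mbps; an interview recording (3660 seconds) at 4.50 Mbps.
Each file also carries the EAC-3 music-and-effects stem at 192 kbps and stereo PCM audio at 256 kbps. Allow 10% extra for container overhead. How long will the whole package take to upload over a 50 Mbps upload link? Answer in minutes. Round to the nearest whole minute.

57 minutes

Audio total: 192 + 256 = 448 kbps = 0.448 Mbps.
tutorial video: 8.248 Mbps × 420 s × 1.10 = 3810.6 Mb
gameplay capture: 13.648 Mbps × 3300 s × 1.10 = 49542.2 Mb
music video: 23.448 Mbps × 360 s × 1.10 = 9285.4 Mb
concert recording: 8.608 Mbps × 9360 s × 1.10 = 88628.0 Mb
interview recording: 4.948 Mbps × 3660 s × 1.10 = 19920.6 Mb
Total: 171186.8 Mb = 21398.4 MB.
At 50 Mbps: 171186.8 / 50 = 3424 s ≈ 57.1 minutes.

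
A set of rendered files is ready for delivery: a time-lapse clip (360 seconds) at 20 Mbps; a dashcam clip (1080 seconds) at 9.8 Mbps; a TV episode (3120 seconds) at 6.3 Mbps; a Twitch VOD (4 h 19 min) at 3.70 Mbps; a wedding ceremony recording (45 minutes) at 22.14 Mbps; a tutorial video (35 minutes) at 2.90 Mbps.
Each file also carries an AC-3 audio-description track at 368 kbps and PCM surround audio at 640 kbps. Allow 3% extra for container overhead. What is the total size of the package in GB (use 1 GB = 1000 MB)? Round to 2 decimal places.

Audio total: 368 + 640 = 1008 kbps = 1.008 Mbps.
time-lapse clip: 21.008 Mbps × 360 s × 1.03 = 7789.8 Mb
dashcam clip: 10.808 Mbps × 1080 s × 1.03 = 12022.8 Mb
TV episode: 7.308 Mbps × 3120 s × 1.03 = 23485.0 Mb
Twitch VOD: 4.708 Mbps × 15540 s × 1.03 = 75357.2 Mb
wedding ceremony recording: 23.148 Mbps × 2700 s × 1.03 = 64374.6 Mb
tutorial video: 3.908 Mbps × 2100 s × 1.03 = 8453.0 Mb
Total: 191482.4 Mb = 23935.3 MB.
= 23.94 GB.

23.94 GB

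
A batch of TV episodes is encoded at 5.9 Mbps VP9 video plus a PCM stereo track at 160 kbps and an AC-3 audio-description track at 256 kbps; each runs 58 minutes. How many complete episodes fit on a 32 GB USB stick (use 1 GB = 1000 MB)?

58 min = 3480 s
Audio total: 160 + 256 = 416 kbps = 0.416 Mbps.
Total bitrate: 6.316 Mbps.
Per item: 6.316 Mbps × 3480 s = 21,980 Mb = 2,747 MB.
Capacity: 32 GB = 256,000 Mb; 11.65 items → 11 complete.

11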